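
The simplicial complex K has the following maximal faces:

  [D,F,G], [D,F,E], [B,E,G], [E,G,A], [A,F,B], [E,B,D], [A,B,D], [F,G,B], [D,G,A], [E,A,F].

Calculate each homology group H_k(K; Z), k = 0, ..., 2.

Take the total order A < B < D < E < F < G on the vertex set. Then K (dimension 2) consists of the simplices:

  0-simplices (6): A, B, D, E, F, G
  1-simplices (15): AB, AD, AE, AF, AG, BD, BE, BF, BG, DE, DF, DG, EF, EG, FG
  2-simplices (10): ABD, ABF, ADG, AEF, AEG, BDE, BEG, BFG, DEF, DFG

so the chain groups are C_0 ≅ Z^6, C_1 ≅ Z^15, C_2 ≅ Z^10.

The boundary map ∂_1: C_1 → C_0 is given by ∂[p,q] = [q] − [p].
As a 6×15 matrix over Z this has rank 5, with invariant factors (1,1,1,1,1).

∂_2: C_2 → C_1 maps a triangle to the signed sum of its edges. For instance
  ∂ADG = DG − AG + AD,
  ∂BDE = DE − BE + BD.
The resulting 15×10 matrix has rank 10, and its Smith normal form has invariant factors (1,1,1,1,1,1,1,1,1,2).

Computing H_k = (kernel of ∂_k) / (image of ∂_{k+1}):

  H_0: rank C_0 − rank ∂_1 = 6 − 5 = 1, and the invariant factors of ∂_1 are all 1, so H_0 ≅ Z.
  H_1: rank ker ∂_1 − rank ∂_2 = (15 − 5) − 10 = 0, and ∂_2 has invariant factor 2 > 1, so H_1 ≅ Z_2.
  H_2: rank ker ∂_2 − rank ∂_3 = (10 − 10) − 0 = 0, and there is no ∂_3, so H_2 ≅ 0.

As a check, the Euler characteristic is 6 − 15 + 10 = 1, which agrees with 1 − 0 + 0 = 1.
(K is a triangulation of the real projective plane RP^2.)

H_0 = Z,  H_1 = Z_2,  H_2 = 0.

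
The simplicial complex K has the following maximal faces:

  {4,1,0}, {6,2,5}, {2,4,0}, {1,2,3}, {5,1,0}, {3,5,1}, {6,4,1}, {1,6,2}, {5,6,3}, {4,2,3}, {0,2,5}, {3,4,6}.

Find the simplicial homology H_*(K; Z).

H_0 ≅ Z,  H_1 ≅ Z/2,  H_2 = 0.

Order the vertices as 0 < 1 < 2 < 3 < 4 < 5 < 6. Listing each simplex with vertices in this order, K has dimension 2 with simplices:

  0-simplices (7): [0], [1], [2], [3], [4], [5], [6]
  1-simplices (18): [0,1], [0,2], [0,4], [0,5], [1,2], [1,3], [1,4], [1,5], [1,6], [2,3], [2,4], [2,5], [2,6], [3,4], [3,5], [3,6], [4,6], [5,6]
  2-simplices (12): [0,1,4], [0,1,5], [0,2,4], [0,2,5], [1,2,3], [1,2,6], [1,3,5], [1,4,6], [2,3,4], [2,5,6], [3,4,6], [3,5,6]

Hence C_0 ≅ Z^7, C_1 ≅ Z^18, C_2 ≅ Z^12.

The boundary map ∂_1: C_1 → C_0 maps an edge to its endpoints' difference, ∂[p,q] = q − p. For instance
  ∂[0,4] = [4] − [0].
The 7×18 boundary matrix has rank 6 and Smith normal form diag(1,1,1,1,1,1).

∂_2: C_2 → C_1 sends each 2-simplex [p,q,r] to [q,r] − [p,r] + [p,q]. For instance
  ∂[0,1,5] = [1,5] − [0,5] + [0,1],
  ∂[1,3,5] = [3,5] − [1,5] + [1,3].
As a 18×12 matrix over Z this has rank 12, with invariant factors (1,1,1,1,1,1,1,1,1,1,1,2).

From H_k ≅ ker(∂_k) / im(∂_{k+1}) we obtain:

  H_0: rank C_0 − rank ∂_1 = 7 − 6 = 1, and the invariant factors of ∂_1 are all 1, so H_0 = Z.
  H_1: rank ker ∂_1 − rank ∂_2 = (18 − 6) − 12 = 0, and ∂_2 has invariant factor 2 > 1, so H_1 = Z/2.
  H_2: rank ker ∂_2 − rank ∂_3 = (12 − 12) − 0 = 0, and there is no ∂_3, so H_2 = 0.

As a check, the Euler characteristic is 7 − 18 + 12 = 1, which agrees with 1 − 0 + 0 = 1.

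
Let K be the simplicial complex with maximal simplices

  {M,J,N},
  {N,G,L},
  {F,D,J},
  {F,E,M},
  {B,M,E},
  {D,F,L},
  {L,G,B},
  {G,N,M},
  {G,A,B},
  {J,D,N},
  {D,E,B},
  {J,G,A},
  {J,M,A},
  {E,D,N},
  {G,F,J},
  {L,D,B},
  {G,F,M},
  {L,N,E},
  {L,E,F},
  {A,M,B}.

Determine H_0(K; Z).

H_0 = Z.

K has 10 vertices, 30 edges, 20 triangles.
rank ∂_0 = 0, rank ∂_1 = 9 ⇒ b_0 = 10 − 0 − 9 = 1; all invariant factors of ∂_1 are 1 so no torsion. So H_0 ≅ Z.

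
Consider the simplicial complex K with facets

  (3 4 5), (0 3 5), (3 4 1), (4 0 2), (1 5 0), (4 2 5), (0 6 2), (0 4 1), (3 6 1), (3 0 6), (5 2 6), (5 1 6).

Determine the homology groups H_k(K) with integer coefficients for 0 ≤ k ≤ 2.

H_0 = Z,  H_1 = Z/2,  H_2 = 0.

We work with the vertex ordering 0 < 1 < 2 < 3 < 4 < 5 < 6. The simplices of K, each written with vertices in increasing order, are:

  0-simplices (7): [0], [1], [2], [3], [4], [5], [6]
  1-simplices (18): [0,1], [0,2], [0,3], [0,4], [0,5], [0,6], [1,3], [1,4], [1,5], [1,6], [2,4], [2,5], [2,6], [3,4], [3,5], [3,6], [4,5], [5,6]
  2-simplices (12): [0,1,4], [0,1,5], [0,2,4], [0,2,6], [0,3,5], [0,3,6], [1,3,4], [1,3,6], [1,5,6], [2,4,5], [2,5,6], [3,4,5]

giving chain groups C_0 ≅ Z^7, C_1 ≅ Z^18, C_2 ≅ Z^12.

The boundary map ∂_1: C_1 → C_0 is given by ∂[p,q] = [q] − [p]. For instance
  ∂[3,6] = [6] − [3].
The resulting 7×18 matrix has rank 6, and its Smith normal form has invariant factors (1,1,1,1,1,1).

∂_2: C_2 → C_1 maps a triangle to the signed sum of its edges. For instance
  ∂[1,3,6] = [3,6] − [1,6] + [1,3],
  ∂[0,2,4] = [2,4] − [0,4] + [0,2].
This gives a 18×12 integer matrix of rank 12; reducing to Smith normal form yields diagonal entries (1,1,1,1,1,1,1,1,1,1,1,2).

From H_k ≅ ker(∂_k) / im(∂_{k+1}) we obtain:

  H_0: rank C_0 − rank ∂_1 = 7 − 6 = 1, and the invariant factors of ∂_1 are all 1, so H_0 = Z.
  H_1: rank ker ∂_1 − rank ∂_2 = (18 − 6) − 12 = 0, and ∂_2 has invariant factor 2 > 1, so H_1 = Z/2.
  H_2: rank ker ∂_2 − rank ∂_3 = (12 − 12) − 0 = 0, and there is no ∂_3, so H_2 = 0.

(K is a triangulation of the real projective plane RP^2.)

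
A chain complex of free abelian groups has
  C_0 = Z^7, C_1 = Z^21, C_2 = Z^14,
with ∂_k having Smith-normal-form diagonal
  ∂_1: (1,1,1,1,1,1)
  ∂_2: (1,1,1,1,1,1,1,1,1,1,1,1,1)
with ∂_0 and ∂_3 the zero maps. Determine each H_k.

H_0 ≅ Z,  H_1 ≅ Z^2,  H_2 ≅ Z.

H_0: b_0 = 7 − 0 − 6 = 1; torsion from ∂_1 factors > 1: none. So H_0 ≅ Z.
H_1: b_1 = 21 − 6 − 13 = 2; torsion from ∂_2 factors > 1: none. So H_1 ≅ Z^2.
H_2: b_2 = 14 − 13 − 0 = 1; torsion from ∂_3 factors > 1: none. So H_2 ≅ Z.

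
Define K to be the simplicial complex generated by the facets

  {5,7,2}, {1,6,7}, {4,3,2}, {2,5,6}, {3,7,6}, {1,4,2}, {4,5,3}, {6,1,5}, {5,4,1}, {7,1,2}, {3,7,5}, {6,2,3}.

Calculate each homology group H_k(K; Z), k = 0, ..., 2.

Take the total order 1 < 2 < 3 < 4 < 5 < 6 < 7 on the vertex set. Then K (dimension 2) consists of the simplices:

  0-simplices (7): [1], [2], [3], [4], [5], [6], [7]
  1-simplices (18): [1,2], [1,4], [1,5], [1,6], [1,7], [2,3], [2,4], [2,5], [2,6], [2,7], [3,4], [3,5], [3,6], [3,7], [4,5], [5,6], [5,7], [6,7]
  2-simplices (12): [1,2,4], [1,2,7], [1,4,5], [1,5,6], [1,6,7], [2,3,4], [2,3,6], [2,5,6], [2,5,7], [3,4,5], [3,5,7], [3,6,7]

giving chain groups C_0 ≅ Z^7, C_1 ≅ Z^18, C_2 ≅ Z^12.

The boundary map ∂_1: C_1 → C_0 is given by ∂[p,q] = [q] − [p]. For instance
  ∂[2,3] = [3] − [2].
This gives a 7×18 integer matrix of rank 6; reducing to Smith normal form yields diagonal entries (1,1,1,1,1,1).

The boundary map ∂_2: C_2 → C_1 acts by ∂[p,q,r] = [q,r] − [p,r] + [p,q]. For instance
  ∂[1,4,5] = [4,5] − [1,5] + [1,4],
  ∂[1,2,4] = [2,4] − [1,4] + [1,2].
This gives a 18×12 integer matrix of rank 12; reducing to Smith normal form yields diagonal entries (1,1,1,1,1,1,1,1,1,1,1,2).

Reading off H_k = ker ∂_k / im ∂_{k+1}:

  H_0: rank C_0 − rank ∂_1 = 7 − 6 = 1, and the invariant factors of ∂_1 are all 1, so H_0 ≅ Z.
  H_1: rank ker ∂_1 − rank ∂_2 = (18 − 6) − 12 = 0, and ∂_2 has invariant factor 2 > 1, so H_1 ≅ Z/2Z.
  H_2: rank ker ∂_2 − rank ∂_3 = (12 − 12) − 0 = 0, and there is no ∂_3, so H_2 ≅ 0.

As a check, the Euler characteristic is 7 − 18 + 12 = 1, which agrees with 1 − 0 + 0 = 1.
(K is a triangulation of the real projective plane RP^2.)

H_0 ≅ Z,  H_1 ≅ Z/2Z,  H_2 = 0.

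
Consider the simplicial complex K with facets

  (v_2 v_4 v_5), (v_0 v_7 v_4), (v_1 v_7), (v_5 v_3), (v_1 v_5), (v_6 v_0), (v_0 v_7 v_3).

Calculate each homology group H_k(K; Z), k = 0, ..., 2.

H_0 ≅ Z,  H_1 ≅ Z^2,  H_2 = 0.

Take the total order v_0 < v_1 < v_2 < v_3 < v_4 < v_5 < v_6 < v_7 on the vertex set. Then K (dimension 2) consists of the simplices:

  0-simplices (8): [v_0], [v_1], [v_2], [v_3], [v_4], [v_5], [v_6], [v_7]
  1-simplices (12): [v_0,v_3], [v_0,v_4], [v_0,v_6], [v_0,v_7], [v_1,v_5], [v_1,v_7], [v_2,v_4], [v_2,v_5], [v_3,v_5], [v_3,v_7], [v_4,v_5], [v_4,v_7]
  2-simplices (3): [v_0,v_3,v_7], [v_0,v_4,v_7], [v_2,v_4,v_5]

giving chain groups C_0 ≅ Z^8, C_1 ≅ Z^12, C_2 ≅ Z^3.

∂_1: C_1 → C_0 is given by ∂[p,q] = [q] − [p]. For instance
  ∂[v_1,v_5] = [v_5] − [v_1].
As a 8×12 matrix over Z this has rank 7, with invariant factors (1,1,1,1,1,1,1).

∂_2: C_2 → C_1 sends each 2-simplex [p,q,r] to [q,r] − [p,r] + [p,q]. For instance
  ∂[v_0,v_3,v_7] = [v_3,v_7] − [v_0,v_7] + [v_0,v_3],
  ∂[v_0,v_4,v_7] = [v_4,v_7] − [v_0,v_7] + [v_0,v_4].
The 12×3 boundary matrix has rank 3 and Smith normal form diag(1,1,1).

Now H_k = ker ∂_k / im ∂_{k+1}, so:

  H_0: rank C_0 − rank ∂_1 = 8 − 7 = 1, and the invariant factors of ∂_1 are all 1, so H_0 = Z.
  H_1: rank ker ∂_1 − rank ∂_2 = (12 − 7) − 3 = 2, and the invariant factors of ∂_2 are all 1, so H_1 = Z^2.
  H_2: rank ker ∂_2 − rank ∂_3 = (3 − 3) − 0 = 0, and there is no ∂_3, so H_2 = 0.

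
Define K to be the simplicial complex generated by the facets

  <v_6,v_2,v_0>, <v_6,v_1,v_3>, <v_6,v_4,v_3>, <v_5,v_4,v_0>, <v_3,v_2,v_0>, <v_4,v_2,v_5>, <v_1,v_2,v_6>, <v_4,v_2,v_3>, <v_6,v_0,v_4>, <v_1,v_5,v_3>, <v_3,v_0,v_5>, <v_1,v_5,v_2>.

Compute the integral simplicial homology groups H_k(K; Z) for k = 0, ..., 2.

H_0 = Z,  H_1 = Z/2,  H_2 = 0.

Order the vertices as v_0 < v_1 < v_2 < v_3 < v_4 < v_5 < v_6. Listing each simplex with vertices in this order, K has dimension 2 with simplices:

  0-simplices (7): [v_0], [v_1], [v_2], [v_3], [v_4], [v_5], [v_6]
  1-simplices (18): (18 of them)
  2-simplices (12): (12 of them)

so the chain groups are C_0 ≅ Z^7, C_1 ≅ Z^18, C_2 ≅ Z^12.

The boundary map ∂_1: C_1 → C_0 is given by ∂[p,q] = [q] − [p].
This gives a 7×18 integer matrix of rank 6; reducing to Smith normal form yields diagonal entries (1,1,1,1,1,1).

∂_2: C_2 → C_1 sends each 2-simplex [p,q,r] to [q,r] − [p,r] + [p,q]. For instance
  ∂[v_0,v_4,v_5] = [v_4,v_5] − [v_0,v_5] + [v_0,v_4],
  ∂[v_0,v_3,v_5] = [v_3,v_5] − [v_0,v_5] + [v_0,v_3].
The 18×12 boundary matrix has rank 12 and Smith normal form diag(1,1,1,1,1,1,1,1,1,1,1,2).

From H_k ≅ ker(∂_k) / im(∂_{k+1}) we obtain:

  H_0: rank C_0 − rank ∂_1 = 7 − 6 = 1, and the invariant factors of ∂_1 are all 1, so H_0 ≅ Z.
  H_1: rank ker ∂_1 − rank ∂_2 = (18 − 6) − 12 = 0, and ∂_2 has invariant factor 2 > 1, so H_1 ≅ Z/2.
  H_2: rank ker ∂_2 − rank ∂_3 = (12 − 12) − 0 = 0, and there is no ∂_3, so H_2 ≅ 0.

As a check, the Euler characteristic is 7 − 18 + 12 = 1, which agrees with 1 − 0 + 0 = 1.
(K is a triangulation of the real projective plane RP^2.)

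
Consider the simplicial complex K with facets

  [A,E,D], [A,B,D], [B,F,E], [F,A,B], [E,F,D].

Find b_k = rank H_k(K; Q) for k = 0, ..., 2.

Fix the vertex order A < B < D < E < F and write every simplex with vertices in increasing order. Then dim K = 2 and the simplices of K are:

  0-simplices (5): A, B, D, E, F
  1-simplices (10): AB, AD, AE, AF, BD, BE, BF, DE, DF, EF
  2-simplices (5): ABD, ABF, ADE, BEF, DEF

giving chain groups C_0 ≅ Z^5, C_1 ≅ Z^10, C_2 ≅ Z^5.

The boundary map ∂_1: C_1 → C_0 sends each edge [p,q] (with p < q) to q − p.
As a 5×10 matrix over Z this has rank 4, with invariant factors (1,1,1,1).

The boundary map ∂_2: C_2 → C_1 sends each 2-simplex [p,q,r] to [q,r] − [p,r] + [p,q]. For instance
  ∂ADE = DE − AE + AD,
  ∂BEF = EF − BF + BE.
This gives a 10×5 integer matrix of rank 5; reducing to Smith normal form yields diagonal entries (1,1,1,1,1).

Reading off H_k = ker ∂_k / im ∂_{k+1}:

  H_0: rank C_0 − rank ∂_1 = 5 − 4 = 1, and the invariant factors of ∂_1 are all 1, so H_0 = Z.
  H_1: rank ker ∂_1 − rank ∂_2 = (10 − 4) − 5 = 1, and the invariant factors of ∂_2 are all 1, so H_1 = Z.
  H_2: rank ker ∂_2 − rank ∂_3 = (5 − 5) − 0 = 0, and there is no ∂_3, so H_2 = 0.

As a check, the Euler characteristic is 5 − 10 + 5 = 0, which agrees with 1 − 1 + 0 = 0.

Hence the Betti numbers are b_0 = 1, b_1 = 1, b_2 = 0.

b_0 = 1, b_1 = 1, b_2 = 0.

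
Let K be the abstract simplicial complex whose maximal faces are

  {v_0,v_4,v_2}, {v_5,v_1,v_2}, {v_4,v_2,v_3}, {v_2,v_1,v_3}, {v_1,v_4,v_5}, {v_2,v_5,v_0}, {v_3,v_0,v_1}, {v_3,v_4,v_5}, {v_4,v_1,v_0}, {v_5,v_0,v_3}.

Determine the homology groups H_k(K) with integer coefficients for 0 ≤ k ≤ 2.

K has 6 vertices, 15 edges, 10 triangles.
rank ∂_0 = 0, rank ∂_1 = 5 ⇒ b_0 = 6 − 0 − 5 = 1; all invariant factors of ∂_1 are 1 so no torsion. So H_0 ≅ Z.
rank ∂_1 = 5, rank ∂_2 = 10 ⇒ b_1 = 15 − 5 − 10 = 0; ∂_2 has invariant factor(s) [2] giving torsion. So H_1 ≅ Z/2.
rank ∂_2 = 10, rank ∂_3 = 0 ⇒ b_2 = 10 − 10 − 0 = 0. So H_2 ≅ 0.

H_0 ≅ Z,  H_1 ≅ Z/2,  H_2 = 0.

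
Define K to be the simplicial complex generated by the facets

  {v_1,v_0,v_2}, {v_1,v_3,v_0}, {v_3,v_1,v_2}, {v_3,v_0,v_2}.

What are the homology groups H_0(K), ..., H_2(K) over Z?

H_0 = Z,  H_1 = 0,  H_2 = Z.

Take the total order v_0 < v_1 < v_2 < v_3 on the vertex set. Then K (dimension 2) consists of the simplices:

  0-simplices (4): [v_0], [v_1], [v_2], [v_3]
  1-simplices (6): [v_0,v_1], [v_0,v_2], [v_0,v_3], [v_1,v_2], [v_1,v_3], [v_2,v_3]
  2-simplices (4): [v_0,v_1,v_2], [v_0,v_1,v_3], [v_0,v_2,v_3], [v_1,v_2,v_3]

Hence C_0 ≅ Z^4, C_1 ≅ Z^6, C_2 ≅ Z^4.

∂_1: C_1 → C_0 is given by ∂[p,q] = [q] − [p]. For instance
  ∂[v_0,v_2] = [v_2] − [v_0].
The resulting 4×6 matrix has rank 3, and its Smith normal form has invariant factors (1,1,1).

Boundary ∂_2: C_2 → C_1 sends each 2-simplex [p,q,r] to [q,r] − [p,r] + [p,q]. For instance
  ∂[v_0,v_1,v_2] = [v_1,v_2] − [v_0,v_2] + [v_0,v_1],
  ∂[v_1,v_2,v_3] = [v_2,v_3] − [v_1,v_3] + [v_1,v_2].
As a 6×4 matrix over Z this has rank 3, with invariant factors (1,1,1).

Computing H_k = (kernel of ∂_k) / (image of ∂_{k+1}):

  H_0: rank C_0 − rank ∂_1 = 4 − 3 = 1, and the invariant factors of ∂_1 are all 1, so H_0 = Z.
  H_1: rank ker ∂_1 − rank ∂_2 = (6 − 3) − 3 = 0, and the invariant factors of ∂_2 are all 1, so H_1 = 0.
  H_2: rank ker ∂_2 − rank ∂_3 = (4 − 3) − 0 = 1, and there is no ∂_3, so H_2 = Z.

As a check, the Euler characteristic is 4 − 6 + 4 = 2, which agrees with 1 − 0 + 1 = 2.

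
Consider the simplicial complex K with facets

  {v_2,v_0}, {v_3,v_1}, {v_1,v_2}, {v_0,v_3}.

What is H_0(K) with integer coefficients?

H_0 ≅ Z.

Order the vertices as v_0 < v_1 < v_2 < v_3. Listing each simplex with vertices in this order, K has dimension 1 with simplices:

  0-simplices (4): [v_0], [v_1], [v_2], [v_3]
  1-simplices (4): [v_0,v_2], [v_0,v_3], [v_1,v_2], [v_1,v_3]

so the chain groups are C_0 ≅ Z^4, C_1 ≅ Z^4.

Boundary ∂_1: C_1 → C_0 maps an edge to its endpoints' difference, ∂[p,q] = q − p. For instance
  ∂[v_0,v_2] = [v_2] − [v_0].
The resulting 4×4 matrix has rank 3, and its Smith normal form has invariant factors (1,1,1).

Reading off H_k = ker ∂_k / im ∂_{k+1}:

  H_0: rank C_0 − rank ∂_1 = 4 − 3 = 1, and the invariant factors of ∂_1 are all 1, so H_0 ≅ Z.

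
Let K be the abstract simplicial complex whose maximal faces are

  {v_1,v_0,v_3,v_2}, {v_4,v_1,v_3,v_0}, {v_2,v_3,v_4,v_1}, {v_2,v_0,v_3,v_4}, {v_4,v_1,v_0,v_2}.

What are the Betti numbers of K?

b_0 = 1, b_1 = 0, b_2 = 0, b_3 = 1.

Order the vertices as v_0 < v_1 < v_2 < v_3 < v_4. Listing each simplex with vertices in this order, K has dimension 3 with simplices:

  0-simplices (5): [v_0], [v_1], [v_2], [v_3], [v_4]
  1-simplices (10): [v_0,v_1], [v_0,v_2], [v_0,v_3], [v_0,v_4], [v_1,v_2], [v_1,v_3], [v_1,v_4], [v_2,v_3], [v_2,v_4], [v_3,v_4]
  2-simplices (10): [v_0,v_1,v_2], [v_0,v_1,v_3], [v_0,v_1,v_4], [v_0,v_2,v_3], [v_0,v_2,v_4], [v_0,v_3,v_4], [v_1,v_2,v_3], [v_1,v_2,v_4], [v_1,v_3,v_4], [v_2,v_3,v_4]
  3-simplices (5): [v_0,v_1,v_2,v_3], [v_0,v_1,v_2,v_4], [v_0,v_1,v_3,v_4], [v_0,v_2,v_3,v_4], [v_1,v_2,v_3,v_4]

so the chain groups are C_0 ≅ Z^5, C_1 ≅ Z^10, C_2 ≅ Z^10, C_3 ≅ Z^5.

The boundary map ∂_1: C_1 → C_0 maps an edge to its endpoints' difference, ∂[p,q] = q − p.
The resulting 5×10 matrix has rank 4, and its Smith normal form has invariant factors (1,1,1,1).

The boundary map ∂_2: C_2 → C_1 maps a triangle to the signed sum of its edges. For instance
  ∂[v_2,v_3,v_4] = [v_3,v_4] − [v_2,v_4] + [v_2,v_3],
  ∂[v_0,v_1,v_2] = [v_1,v_2] − [v_0,v_2] + [v_0,v_1].
As a 10×10 matrix over Z this has rank 6, with invariant factors (1,1,1,1,1,1).

The boundary map ∂_3: C_3 → C_2 sends each 3-simplex σ to the alternating sum Σ_i (−1)^i (σ with its i-th vertex removed). For instance
  ∂[v_0,v_1,v_2,v_3] = [v_1,v_2,v_3] − [v_0,v_2,v_3] + [v_0,v_1,v_3] − [v_0,v_1,v_2],
  ∂[v_0,v_1,v_3,v_4] = [v_1,v_3,v_4] − [v_0,v_3,v_4] + [v_0,v_1,v_4] − [v_0,v_1,v_3].
This gives a 10×5 integer matrix of rank 4; reducing to Smith normal form yields diagonal entries (1,1,1,1).

From H_k ≅ ker(∂_k) / im(∂_{k+1}) we obtain:

  H_0: rank C_0 − rank ∂_1 = 5 − 4 = 1, and the invariant factors of ∂_1 are all 1, so H_0 ≅ Z.
  H_1: rank ker ∂_1 − rank ∂_2 = (10 − 4) − 6 = 0, and the invariant factors of ∂_2 are all 1, so H_1 ≅ 0.
  H_2: rank ker ∂_2 − rank ∂_3 = (10 − 6) − 4 = 0, and the invariant factors of ∂_3 are all 1, so H_2 ≅ 0.
  H_3: rank ker ∂_3 − rank ∂_4 = (5 − 4) − 0 = 1, and there is no ∂_4, so H_3 ≅ Z.

Hence the Betti numbers are b_0 = 1, b_1 = 0, b_2 = 0, b_3 = 1.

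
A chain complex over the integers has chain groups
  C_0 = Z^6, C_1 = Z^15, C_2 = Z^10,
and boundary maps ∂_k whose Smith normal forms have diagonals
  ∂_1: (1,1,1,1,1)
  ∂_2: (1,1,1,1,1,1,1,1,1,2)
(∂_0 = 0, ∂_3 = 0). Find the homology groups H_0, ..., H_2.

H_0 ≅ Z,  H_1 ≅ Z/2Z,  H_2 = 0.

H_0: b_0 = 6 − 0 − 5 = 1; torsion from ∂_1 factors > 1: none. So H_0 ≅ Z.
H_1: b_1 = 15 − 5 − 10 = 0; torsion from ∂_2 factors > 1: [2]. So H_1 ≅ Z/2Z.
H_2: b_2 = 10 − 10 − 0 = 0; torsion from ∂_3 factors > 1: none. So H_2 ≅ 0.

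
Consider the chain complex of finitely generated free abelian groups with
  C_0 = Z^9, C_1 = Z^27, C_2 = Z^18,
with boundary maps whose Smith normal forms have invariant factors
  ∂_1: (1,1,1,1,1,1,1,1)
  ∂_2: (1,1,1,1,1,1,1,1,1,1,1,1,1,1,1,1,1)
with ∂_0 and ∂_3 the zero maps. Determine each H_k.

H_0: b_0 = 9 − 0 − 8 = 1; torsion from ∂_1 factors > 1: none. So H_0 ≅ Z.
H_1: b_1 = 27 − 8 − 17 = 2; torsion from ∂_2 factors > 1: none. So H_1 ≅ Z^2.
H_2: b_2 = 18 − 17 − 0 = 1; torsion from ∂_3 factors > 1: none. So H_2 ≅ Z.

H_0 ≅ Z,  H_1 ≅ Z^2,  H_2 ≅ Z.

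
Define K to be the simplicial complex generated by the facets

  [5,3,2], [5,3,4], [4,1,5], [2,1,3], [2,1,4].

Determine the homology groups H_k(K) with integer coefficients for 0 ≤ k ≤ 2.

Take the total order 1 < 2 < 3 < 4 < 5 on the vertex set. Then K (dimension 2) consists of the simplices:

  0-simplices (5): [1], [2], [3], [4], [5]
  1-simplices (10): [1,2], [1,3], [1,4], [1,5], [2,3], [2,4], [2,5], [3,4], [3,5], [4,5]
  2-simplices (5): [1,2,3], [1,2,4], [1,4,5], [2,3,5], [3,4,5]

giving chain groups C_0 ≅ Z^5, C_1 ≅ Z^10, C_2 ≅ Z^5.

The boundary map ∂_1: C_1 → C_0 maps an edge to its endpoints' difference, ∂[p,q] = q − p. For instance
  ∂[3,5] = [5] − [3].
This gives a 5×10 integer matrix of rank 4; reducing to Smith normal form yields diagonal entries (1,1,1,1).

Boundary ∂_2: C_2 → C_1 sends each 2-simplex [p,q,r] to [q,r] − [p,r] + [p,q]. For instance
  ∂[1,2,4] = [2,4] − [1,4] + [1,2],
  ∂[1,2,3] = [2,3] − [1,3] + [1,2].
The 10×5 boundary matrix has rank 5 and Smith normal form diag(1,1,1,1,1).

Computing H_k = (kernel of ∂_k) / (image of ∂_{k+1}):

  H_0: rank C_0 − rank ∂_1 = 5 − 4 = 1, and the invariant factors of ∂_1 are all 1, so H_0 = Z.
  H_1: rank ker ∂_1 − rank ∂_2 = (10 − 4) − 5 = 1, and the invariant factors of ∂_2 are all 1, so H_1 = Z.
  H_2: rank ker ∂_2 − rank ∂_3 = (5 − 5) − 0 = 0, and there is no ∂_3, so H_2 = 0.

H_0 ≅ Z,  H_1 ≅ Z,  H_2 = 0.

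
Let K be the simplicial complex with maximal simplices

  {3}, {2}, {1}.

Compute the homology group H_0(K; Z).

H_0 = Z^3.

K has 3 vertices.
rank ∂_0 = 0, rank ∂_1 = 0 ⇒ b_0 = 3 − 0 − 0 = 3. So H_0 = Z^3.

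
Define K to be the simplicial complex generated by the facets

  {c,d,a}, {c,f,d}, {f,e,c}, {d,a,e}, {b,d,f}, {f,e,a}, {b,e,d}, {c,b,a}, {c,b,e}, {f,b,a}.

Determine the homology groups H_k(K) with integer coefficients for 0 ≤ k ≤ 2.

H_0 = Z,  H_1 = Z/2,  H_2 = 0.

Take the total order a < b < c < d < e < f on the vertex set. Then K (dimension 2) consists of the simplices:

  0-simplices (6): a, b, c, d, e, f
  1-simplices (15): ab, ac, ad, ae, af, bc, bd, be, bf, cd, ce, cf, de, df, ef
  2-simplices (10): abc, abf, acd, ade, aef, bce, bde, bdf, cdf, cef

so the chain groups are C_0 ≅ Z^6, C_1 ≅ Z^15, C_2 ≅ Z^10.

Boundary ∂_1: C_1 → C_0 sends each edge [p,q] (with p < q) to q − p. For instance
  ∂ae = e − a.
The resulting 6×15 matrix has rank 5, and its Smith normal form has invariant factors (1,1,1,1,1).

∂_2: C_2 → C_1 maps a triangle to the signed sum of its edges. For instance
  ∂aef = ef − af + ae,
  ∂abc = bc − ac + ab.
This gives a 15×10 integer matrix of rank 10; reducing to Smith normal form yields diagonal entries (1,1,1,1,1,1,1,1,1,2).

Computing H_k = (kernel of ∂_k) / (image of ∂_{k+1}):

  H_0: rank C_0 − rank ∂_1 = 6 − 5 = 1, and the invariant factors of ∂_1 are all 1, so H_0 = Z.
  H_1: rank ker ∂_1 − rank ∂_2 = (15 − 5) − 10 = 0, and ∂_2 has invariant factor 2 > 1, so H_1 = Z/2.
  H_2: rank ker ∂_2 − rank ∂_3 = (10 − 10) − 0 = 0, and there is no ∂_3, so H_2 = 0.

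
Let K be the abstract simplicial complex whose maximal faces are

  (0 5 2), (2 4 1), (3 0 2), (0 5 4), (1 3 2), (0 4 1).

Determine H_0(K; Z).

Fix the vertex order 0 < 1 < 2 < 3 < 4 < 5 and write every simplex with vertices in increasing order. Then dim K = 2 and the simplices of K are:

  0-simplices (6): [0], [1], [2], [3], [4], [5]
  1-simplices (12): [0,1], [0,2], [0,3], [0,4], [0,5], [1,2], [1,3], [1,4], [2,3], [2,4], [2,5], [4,5]
  2-simplices (6): [0,1,4], [0,2,3], [0,2,5], [0,4,5], [1,2,3], [1,2,4]

so the chain groups are C_0 ≅ Z^6, C_1 ≅ Z^12, C_2 ≅ Z^6.

∂_1: C_1 → C_0 is given by ∂[p,q] = [q] − [p]. For instance
  ∂[0,5] = [5] − [0].
The 6×12 boundary matrix has rank 5 and Smith normal form diag(1,1,1,1,1).

The boundary map ∂_2: C_2 → C_1 sends each 2-simplex [p,q,r] to [q,r] − [p,r] + [p,q]. For instance
  ∂[1,2,4] = [2,4] − [1,4] + [1,2],
  ∂[1,2,3] = [2,3] − [1,3] + [1,2].
This gives a 12×6 integer matrix of rank 6; reducing to Smith normal form yields diagonal entries (1,1,1,1,1,1).

Reading off H_k = ker ∂_k / im ∂_{k+1}:

  H_0: rank C_0 − rank ∂_1 = 6 − 5 = 1, and the invariant factors of ∂_1 are all 1, so H_0 = Z.

(K is a triangulation of the cylinder S^1 x I.)

H_0 = Z.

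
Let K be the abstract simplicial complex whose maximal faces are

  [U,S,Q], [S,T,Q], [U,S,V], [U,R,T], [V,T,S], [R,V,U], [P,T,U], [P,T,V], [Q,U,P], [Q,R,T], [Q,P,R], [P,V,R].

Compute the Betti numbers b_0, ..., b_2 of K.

b_0 = 1, b_1 = 0, b_2 = 0.

Take the total order P < Q < R < S < T < U < V on the vertex set. Then K (dimension 2) consists of the simplices:

  0-simplices (7): P, Q, R, S, T, U, V
  1-simplices (18): PQ, PR, PT, PU, PV, QR, QS, QT, QU, RT, RU, RV, ST, SU, SV, TU, TV, UV
  2-simplices (12): PQR, PQU, PRV, PTU, PTV, QRT, QST, QSU, RTU, RUV, STV, SUV

giving chain groups C_0 ≅ Z^7, C_1 ≅ Z^18, C_2 ≅ Z^12.

Boundary ∂_1: C_1 → C_0 maps an edge to its endpoints' difference, ∂[p,q] = q − p.
As a 7×18 matrix over Z this has rank 6, with invariant factors (1,1,1,1,1,1).

Boundary ∂_2: C_2 → C_1 sends each 2-simplex [p,q,r] to [q,r] − [p,r] + [p,q]. For instance
  ∂PTV = TV − PV + PT,
  ∂PTU = TU − PU + PT.
As a 18×12 matrix over Z this has rank 12, with invariant factors (1,1,1,1,1,1,1,1,1,1,1,2).

Computing H_k = (kernel of ∂_k) / (image of ∂_{k+1}):

  H_0: rank C_0 − rank ∂_1 = 7 − 6 = 1, and the invariant factors of ∂_1 are all 1, so H_0 ≅ Z.
  H_1: rank ker ∂_1 − rank ∂_2 = (18 − 6) − 12 = 0, and ∂_2 has invariant factor 2 > 1, so H_1 ≅ Z_2.
  H_2: rank ker ∂_2 − rank ∂_3 = (12 − 12) − 0 = 0, and there is no ∂_3, so H_2 ≅ 0.

As a check, the Euler characteristic is 7 − 18 + 12 = 1, which agrees with 1 − 0 + 0 = 1.

Hence the Betti numbers are b_0 = 1, b_1 = 0, b_2 = 0.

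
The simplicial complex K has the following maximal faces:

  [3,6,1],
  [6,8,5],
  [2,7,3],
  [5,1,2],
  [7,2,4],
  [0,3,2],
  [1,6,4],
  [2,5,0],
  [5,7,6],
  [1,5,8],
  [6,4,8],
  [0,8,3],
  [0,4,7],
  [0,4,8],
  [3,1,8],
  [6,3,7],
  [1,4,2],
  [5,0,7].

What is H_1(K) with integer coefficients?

K has 9 vertices, 27 edges, 18 triangles.
rank ∂_1 = 8, rank ∂_2 = 18 ⇒ b_1 = 27 − 8 − 18 = 1; ∂_2 has invariant factor(s) [2] giving torsion. So H_1 = Z ⊕ Z/2Z.

H_1 = Z ⊕ Z/2Z.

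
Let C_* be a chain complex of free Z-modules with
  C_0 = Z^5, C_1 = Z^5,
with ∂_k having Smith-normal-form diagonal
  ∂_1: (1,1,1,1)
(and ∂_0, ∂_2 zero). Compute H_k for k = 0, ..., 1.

H_0: b_0 = 5 − 0 − 4 = 1; torsion from ∂_1 factors > 1: none. So H_0 ≅ Z.
H_1: b_1 = 5 − 4 − 0 = 1; torsion from ∂_2 factors > 1: none. So H_1 ≅ Z.

H_0 ≅ Z,  H_1 ≅ Z.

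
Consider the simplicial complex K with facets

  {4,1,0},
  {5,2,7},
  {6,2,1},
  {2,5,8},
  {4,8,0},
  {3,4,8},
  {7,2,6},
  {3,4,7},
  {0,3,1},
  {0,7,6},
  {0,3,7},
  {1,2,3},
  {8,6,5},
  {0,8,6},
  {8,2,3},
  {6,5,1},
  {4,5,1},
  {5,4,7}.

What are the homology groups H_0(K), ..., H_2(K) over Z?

H_0 = Z,  H_1 = Z ⊕ Z/2Z,  H_2 = 0.

K has 9 vertices, 27 edges, 18 triangles.
rank ∂_0 = 0, rank ∂_1 = 8 ⇒ b_0 = 9 − 0 − 8 = 1; all invariant factors of ∂_1 are 1 so no torsion. So H_0 ≅ Z.
rank ∂_1 = 8, rank ∂_2 = 18 ⇒ b_1 = 27 − 8 − 18 = 1; ∂_2 has invariant factor(s) [2] giving torsion. So H_1 ≅ Z ⊕ Z/2Z.
rank ∂_2 = 18, rank ∂_3 = 0 ⇒ b_2 = 18 − 18 − 0 = 0. So H_2 ≅ 0.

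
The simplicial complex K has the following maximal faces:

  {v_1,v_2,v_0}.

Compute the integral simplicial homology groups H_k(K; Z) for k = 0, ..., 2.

Order the vertices as v_0 < v_1 < v_2. Listing each simplex with vertices in this order, K has dimension 2 with simplices:

  0-simplices (3): [v_0], [v_1], [v_2]
  1-simplices (3): [v_0,v_1], [v_0,v_2], [v_1,v_2]
  2-simplices (1): [v_0,v_1,v_2]

giving chain groups C_0 ≅ Z^3, C_1 ≅ Z^3, C_2 ≅ Z^1.

∂_1: C_1 → C_0 is given by ∂[p,q] = [q] − [p].
This gives a 3×3 integer matrix of rank 2; reducing to Smith normal form yields diagonal entries (1,1).

The boundary map ∂_2: C_2 → C_1 acts by ∂[p,q,r] = [q,r] − [p,r] + [p,q]. For instance
  ∂[v_0,v_1,v_2] = [v_1,v_2] − [v_0,v_2] + [v_0,v_1].
As a 3×1 matrix over Z this has rank 1, with invariant factors (1).

Computing H_k = (kernel of ∂_k) / (image of ∂_{k+1}):

  H_0: rank C_0 − rank ∂_1 = 3 − 2 = 1, and the invariant factors of ∂_1 are all 1, so H_0 ≅ Z.
  H_1: rank ker ∂_1 − rank ∂_2 = (3 − 2) − 1 = 0, and the invariant factors of ∂_2 are all 1, so H_1 ≅ 0.
  H_2: rank ker ∂_2 − rank ∂_3 = (1 − 1) − 0 = 0, and there is no ∂_3, so H_2 ≅ 0.

H_0 ≅ Z,  H_1 = 0,  H_2 = 0.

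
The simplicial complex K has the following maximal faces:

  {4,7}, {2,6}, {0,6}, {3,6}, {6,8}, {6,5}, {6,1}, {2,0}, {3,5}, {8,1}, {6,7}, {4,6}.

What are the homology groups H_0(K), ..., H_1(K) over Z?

Order the vertices as 0 < 1 < 2 < 3 < 4 < 5 < 6 < 7 < 8. Listing each simplex with vertices in this order, K has dimension 1 with simplices:

  0-simplices (9): [0], [1], [2], [3], [4], [5], [6], [7], [8]
  1-simplices (12): [0,2], [0,6], [1,6], [1,8], [2,6], [3,5], [3,6], [4,6], [4,7], [5,6], [6,7], [6,8]

Hence C_0 ≅ Z^9, C_1 ≅ Z^12.

Boundary ∂_1: C_1 → C_0 is given by ∂[p,q] = [q] − [p]. For instance
  ∂[5,6] = [6] − [5].
As a 9×12 matrix over Z this has rank 8, with invariant factors (1,1,1,1,1,1,1,1).

Computing H_k = (kernel of ∂_k) / (image of ∂_{k+1}):

  H_0: rank C_0 − rank ∂_1 = 9 − 8 = 1, and the invariant factors of ∂_1 are all 1, so H_0 ≅ Z.
  H_1: rank ker ∂_1 − rank ∂_2 = (12 − 8) − 0 = 4, and there is no ∂_2, so H_1 ≅ Z^4.

As a check, the Euler characteristic is 9 − 12 = -3, which agrees with 1 − 4 = -3.
(K is a triangulation of a wedge of 4 circles.)

H_0 ≅ Z,  H_1 ≅ Z^4.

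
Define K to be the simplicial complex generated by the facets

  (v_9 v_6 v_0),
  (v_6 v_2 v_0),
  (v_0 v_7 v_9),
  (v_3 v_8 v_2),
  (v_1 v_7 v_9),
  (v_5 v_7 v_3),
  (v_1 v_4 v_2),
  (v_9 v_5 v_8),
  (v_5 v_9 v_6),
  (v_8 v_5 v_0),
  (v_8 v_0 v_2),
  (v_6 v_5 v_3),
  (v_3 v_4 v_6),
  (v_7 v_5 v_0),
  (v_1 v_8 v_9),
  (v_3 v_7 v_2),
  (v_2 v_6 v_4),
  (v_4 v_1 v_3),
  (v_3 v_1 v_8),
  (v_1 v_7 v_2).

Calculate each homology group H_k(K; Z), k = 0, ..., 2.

H_0 ≅ Z,  H_1 ≅ Z ⊕ Z_2,  H_2 = 0.

Take the total order v_0 < v_1 < v_2 < v_3 < v_4 < v_5 < v_6 < v_7 < v_8 < v_9 on the vertex set. Then K (dimension 2) consists of the simplices:

  0-simplices (10): [v_0], [v_1], [v_2], [v_3], [v_4], [v_5], [v_6], [v_7], [v_8], [v_9]
  1-simplices (30): (30 of them)
  2-simplices (20): (20 of them)

so the chain groups are C_0 ≅ Z^10, C_1 ≅ Z^30, C_2 ≅ Z^20.

The boundary map ∂_1: C_1 → C_0 is given by ∂[p,q] = [q] − [p]. For instance
  ∂[v_0,v_8] = [v_8] − [v_0].
As a 10×30 matrix over Z this has rank 9, with invariant factors (1,1,1,1,1,1,1,1,1).

Boundary ∂_2: C_2 → C_1 maps a triangle to the signed sum of its edges. For instance
  ∂[v_0,v_2,v_6] = [v_2,v_6] − [v_0,v_6] + [v_0,v_2],
  ∂[v_1,v_7,v_9] = [v_7,v_9] − [v_1,v_9] + [v_1,v_7].
As a 30×20 matrix over Z this has rank 20, with invariant factors (1,1,1,1,1,1,1,1,1,1,1,1,1,1,1,1,1,1,1,2).

Computing H_k = (kernel of ∂_k) / (image of ∂_{k+1}):

  H_0: rank C_0 − rank ∂_1 = 10 − 9 = 1, and the invariant factors of ∂_1 are all 1, so H_0 ≅ Z.
  H_1: rank ker ∂_1 − rank ∂_2 = (30 − 9) − 20 = 1, and ∂_2 has invariant factor 2 > 1, so H_1 ≅ Z ⊕ Z_2.
  H_2: rank ker ∂_2 − rank ∂_3 = (20 − 20) − 0 = 0, and there is no ∂_3, so H_2 ≅ 0.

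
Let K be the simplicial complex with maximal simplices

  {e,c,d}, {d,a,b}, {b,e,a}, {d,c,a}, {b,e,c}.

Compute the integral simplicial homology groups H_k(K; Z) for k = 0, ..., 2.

K has 5 vertices, 10 edges, 5 triangles.
rank ∂_0 = 0, rank ∂_1 = 4 ⇒ b_0 = 5 − 0 − 4 = 1; all invariant factors of ∂_1 are 1 so no torsion. So H_0 = Z.
rank ∂_1 = 4, rank ∂_2 = 5 ⇒ b_1 = 10 − 4 − 5 = 1; all invariant factors of ∂_2 are 1 so no torsion. So H_1 = Z.
rank ∂_2 = 5, rank ∂_3 = 0 ⇒ b_2 = 5 − 5 − 0 = 0. So H_2 = 0.

H_0 = Z,  H_1 = Z,  H_2 = 0.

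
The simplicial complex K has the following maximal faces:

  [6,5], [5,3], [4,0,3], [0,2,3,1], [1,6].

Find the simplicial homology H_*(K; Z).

H_0 = Z,  H_1 = Z,  H_2 = 0,  H_3 = 0.

Fix the vertex order 0 < 1 < 2 < 3 < 4 < 5 < 6 and write every simplex with vertices in increasing order. Then dim K = 3 and the simplices of K are:

  0-simplices (7): [0], [1], [2], [3], [4], [5], [6]
  1-simplices (11): [0,1], [0,2], [0,3], [0,4], [1,2], [1,3], [1,6], [2,3], [3,4], [3,5], [5,6]
  2-simplices (5): [0,1,2], [0,1,3], [0,2,3], [0,3,4], [1,2,3]
  3-simplices (1): [0,1,2,3]

giving chain groups C_0 ≅ Z^7, C_1 ≅ Z^11, C_2 ≅ Z^5, C_3 ≅ Z^1.

The boundary map ∂_1: C_1 → C_0 is given by ∂[p,q] = [q] − [p]. For instance
  ∂[0,2] = [2] − [0].
The 7×11 boundary matrix has rank 6 and Smith normal form diag(1,1,1,1,1,1).

Boundary ∂_2: C_2 → C_1 sends each 2-simplex [p,q,r] to [q,r] − [p,r] + [p,q]. For instance
  ∂[0,1,2] = [1,2] − [0,2] + [0,1],
  ∂[0,1,3] = [1,3] − [0,3] + [0,1].
This gives a 11×5 integer matrix of rank 4; reducing to Smith normal form yields diagonal entries (1,1,1,1).

The boundary map ∂_3: C_3 → C_2 sends each 3-simplex σ to the alternating sum Σ_i (−1)^i (σ with its i-th vertex removed). For instance
  ∂[0,1,2,3] = [1,2,3] − [0,2,3] + [0,1,3] − [0,1,2].
This gives a 5×1 integer matrix of rank 1; reducing to Smith normal form yields diagonal entries (1).

From H_k ≅ ker(∂_k) / im(∂_{k+1}) we obtain:

  H_0: rank C_0 − rank ∂_1 = 7 − 6 = 1, and the invariant factors of ∂_1 are all 1, so H_0 ≅ Z.
  H_1: rank ker ∂_1 − rank ∂_2 = (11 − 6) − 4 = 1, and the invariant factors of ∂_2 are all 1, so H_1 ≅ Z.
  H_2: rank ker ∂_2 − rank ∂_3 = (5 − 4) − 1 = 0, and the invariant factors of ∂_3 are all 1, so H_2 ≅ 0.
  H_3: rank ker ∂_3 − rank ∂_4 = (1 − 1) − 0 = 0, and there is no ∂_4, so H_3 ≅ 0.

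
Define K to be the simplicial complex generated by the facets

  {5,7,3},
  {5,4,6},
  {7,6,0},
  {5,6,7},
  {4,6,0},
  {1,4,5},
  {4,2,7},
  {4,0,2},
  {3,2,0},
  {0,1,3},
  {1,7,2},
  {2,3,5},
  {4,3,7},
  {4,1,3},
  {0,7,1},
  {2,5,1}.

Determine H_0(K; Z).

H_0 = Z.

We work with the vertex ordering 0 < 1 < 2 < 3 < 4 < 5 < 6 < 7. The simplices of K, each written with vertices in increasing order, are:

  0-simplices (8): [0], [1], [2], [3], [4], [5], [6], [7]
  1-simplices (24): (24 of them)
  2-simplices (16): [0,1,3], [0,1,7], [0,2,3], [0,2,4], [0,4,6], [0,6,7], [1,2,5], [1,2,7], [1,3,4], [1,4,5], [2,3,5], [2,4,7], [3,4,7], [3,5,7], [4,5,6], [5,6,7]

giving chain groups C_0 ≅ Z^8, C_1 ≅ Z^24, C_2 ≅ Z^16.

The boundary map ∂_1: C_1 → C_0 is given by ∂[p,q] = [q] − [p].
This gives a 8×24 integer matrix of rank 7; reducing to Smith normal form yields diagonal entries (1,1,1,1,1,1,1).

Boundary ∂_2: C_2 → C_1 acts by ∂[p,q,r] = [q,r] − [p,r] + [p,q]. For instance
  ∂[1,4,5] = [4,5] − [1,5] + [1,4],
  ∂[2,3,5] = [3,5] − [2,5] + [2,3].
This gives a 24×16 integer matrix of rank 15; reducing to Smith normal form yields diagonal entries (1,1,1,1,1,1,1,1,1,1,1,1,1,1,1).

Computing H_k = (kernel of ∂_k) / (image of ∂_{k+1}):

  H_0: rank C_0 − rank ∂_1 = 8 − 7 = 1, and the invariant factors of ∂_1 are all 1, so H_0 = Z.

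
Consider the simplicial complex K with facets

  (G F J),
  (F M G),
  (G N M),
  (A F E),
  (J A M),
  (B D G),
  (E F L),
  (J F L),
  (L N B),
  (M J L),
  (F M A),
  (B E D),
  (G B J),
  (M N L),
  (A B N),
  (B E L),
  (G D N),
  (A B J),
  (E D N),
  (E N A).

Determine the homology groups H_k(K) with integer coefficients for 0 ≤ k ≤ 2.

Order the vertices as A < B < D < E < F < G < J < L < M < N. Listing each simplex with vertices in this order, K has dimension 2 with simplices:

  0-simplices (10): A, B, D, E, F, G, J, L, M, N
  1-simplices (30): AB, AE, AF, AJ, AM, AN, BD, BE, BG, BJ, BL, BN, DE, DG, DN, EF, EL, EN, FG, FJ, FL, FM, GJ, GM, GN, JL, JM, LM, LN, MN
  2-simplices (20): ABJ, ABN, AEF, AEN, AFM, AJM, BDE, BDG, BEL, BGJ, BLN, DEN, DGN, EFL, FGJ, FGM, FJL, GMN, JLM, LMN

so the chain groups are C_0 ≅ Z^10, C_1 ≅ Z^30, C_2 ≅ Z^20.

Boundary ∂_1: C_1 → C_0 is given by ∂[p,q] = [q] − [p]. For instance
  ∂BL = L − B.
This gives a 10×30 integer matrix of rank 9; reducing to Smith normal form yields diagonal entries (1,1,1,1,1,1,1,1,1).

Boundary ∂_2: C_2 → C_1 maps a triangle to the signed sum of its edges. For instance
  ∂AFM = FM − AM + AF,
  ∂FGM = GM − FM + FG.
The resulting 30×20 matrix has rank 20, and its Smith normal form has invariant factors (1,1,1,1,1,1,1,1,1,1,1,1,1,1,1,1,1,1,1,2).

Reading off H_k = ker ∂_k / im ∂_{k+1}:

  H_0: rank C_0 − rank ∂_1 = 10 − 9 = 1, and the invariant factors of ∂_1 are all 1, so H_0 = Z.
  H_1: rank ker ∂_1 − rank ∂_2 = (30 − 9) − 20 = 1, and ∂_2 has invariant factor 2 > 1, so H_1 = Z ⊕ Z/2.
  H_2: rank ker ∂_2 − rank ∂_3 = (20 − 20) − 0 = 0, and there is no ∂_3, so H_2 = 0.

As a check, the Euler characteristic is 10 − 30 + 20 = 0, which agrees with 1 − 1 + 0 = 0.

H_0 = Z,  H_1 = Z ⊕ Z/2,  H_2 = 0.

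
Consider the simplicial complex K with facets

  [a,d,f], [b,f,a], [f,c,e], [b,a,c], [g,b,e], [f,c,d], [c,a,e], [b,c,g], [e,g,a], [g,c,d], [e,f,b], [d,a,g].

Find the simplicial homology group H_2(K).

Fix the vertex order a < b < c < d < e < f < g and write every simplex with vertices in increasing order. Then dim K = 2 and the simplices of K are:

  0-simplices (7): a, b, c, d, e, f, g
  1-simplices (18): ab, ac, ad, ae, af, ag, bc, be, bf, bg, cd, ce, cf, cg, df, dg, ef, eg
  2-simplices (12): abc, abf, ace, adf, adg, aeg, bcg, bef, beg, cdf, cdg, cef

Hence C_0 ≅ Z^7, C_1 ≅ Z^18, C_2 ≅ Z^12.

Boundary ∂_1: C_1 → C_0 maps an edge to its endpoints' difference, ∂[p,q] = q − p. For instance
  ∂eg = g − e.
The resulting 7×18 matrix has rank 6, and its Smith normal form has invariant factors (1,1,1,1,1,1).

The boundary map ∂_2: C_2 → C_1 maps a triangle to the signed sum of its edges. For instance
  ∂cdf = df − cf + cd,
  ∂cef = ef − cf + ce.
This gives a 18×12 integer matrix of rank 12; reducing to Smith normal form yields diagonal entries (1,1,1,1,1,1,1,1,1,1,1,2).

Now H_k = ker ∂_k / im ∂_{k+1}, so:

  H_2: rank ker ∂_2 − rank ∂_3 = (12 − 12) − 0 = 0, and there is no ∂_3, so H_2 ≅ 0.

H_2 = 0.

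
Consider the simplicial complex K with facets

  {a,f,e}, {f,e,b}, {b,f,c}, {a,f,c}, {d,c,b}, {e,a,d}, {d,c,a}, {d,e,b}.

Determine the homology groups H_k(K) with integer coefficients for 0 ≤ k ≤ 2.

H_0 = Z,  H_1 = 0,  H_2 = Z.

Fix the vertex order a < b < c < d < e < f and write every simplex with vertices in increasing order. Then dim K = 2 and the simplices of K are:

  0-simplices (6): a, b, c, d, e, f
  1-simplices (12): ac, ad, ae, af, bc, bd, be, bf, cd, cf, de, ef
  2-simplices (8): acd, acf, ade, aef, bcd, bcf, bde, bef

so the chain groups are C_0 ≅ Z^6, C_1 ≅ Z^12, C_2 ≅ Z^8.

The boundary map ∂_1: C_1 → C_0 is given by ∂[p,q] = [q] − [p]. For instance
  ∂ac = c − a.
The resulting 6×12 matrix has rank 5, and its Smith normal form has invariant factors (1,1,1,1,1).

The boundary map ∂_2: C_2 → C_1 sends each 2-simplex [p,q,r] to [q,r] − [p,r] + [p,q]. For instance
  ∂bde = de − be + bd,
  ∂bcf = cf − bf + bc.
As a 12×8 matrix over Z this has rank 7, with invariant factors (1,1,1,1,1,1,1).

Now H_k = ker ∂_k / im ∂_{k+1}, so:

  H_0: rank C_0 − rank ∂_1 = 6 − 5 = 1, and the invariant factors of ∂_1 are all 1, so H_0 = Z.
  H_1: rank ker ∂_1 − rank ∂_2 = (12 − 5) − 7 = 0, and the invariant factors of ∂_2 are all 1, so H_1 = 0.
  H_2: rank ker ∂_2 − rank ∂_3 = (8 − 7) − 0 = 1, and there is no ∂_3, so H_2 = Z.

(K is a triangulation of the 2-sphere S^2.)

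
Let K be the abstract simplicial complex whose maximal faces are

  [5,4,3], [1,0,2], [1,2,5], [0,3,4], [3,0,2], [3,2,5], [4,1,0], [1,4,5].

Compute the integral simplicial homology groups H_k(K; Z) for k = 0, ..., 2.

Take the total order 0 < 1 < 2 < 3 < 4 < 5 on the vertex set. Then K (dimension 2) consists of the simplices:

  0-simplices (6): [0], [1], [2], [3], [4], [5]
  1-simplices (12): [0,1], [0,2], [0,3], [0,4], [1,2], [1,4], [1,5], [2,3], [2,5], [3,4], [3,5], [4,5]
  2-simplices (8): [0,1,2], [0,1,4], [0,2,3], [0,3,4], [1,2,5], [1,4,5], [2,3,5], [3,4,5]

so the chain groups are C_0 ≅ Z^6, C_1 ≅ Z^12, C_2 ≅ Z^8.

∂_1: C_1 → C_0 sends each edge [p,q] (with p < q) to q − p. For instance
  ∂[1,4] = [4] − [1].
The 6×12 boundary matrix has rank 5 and Smith normal form diag(1,1,1,1,1).

Boundary ∂_2: C_2 → C_1 acts by ∂[p,q,r] = [q,r] − [p,r] + [p,q]. For instance
  ∂[0,2,3] = [2,3] − [0,3] + [0,2],
  ∂[0,1,4] = [1,4] − [0,4] + [0,1].
The resulting 12×8 matrix has rank 7, and its Smith normal form has invariant factors (1,1,1,1,1,1,1).

Reading off H_k = ker ∂_k / im ∂_{k+1}:

  H_0: rank C_0 − rank ∂_1 = 6 − 5 = 1, and the invariant factors of ∂_1 are all 1, so H_0 = Z.
  H_1: rank ker ∂_1 − rank ∂_2 = (12 − 5) − 7 = 0, and the invariant factors of ∂_2 are all 1, so H_1 = 0.
  H_2: rank ker ∂_2 − rank ∂_3 = (8 − 7) − 0 = 1, and there is no ∂_3, so H_2 = Z.

As a check, the Euler characteristic is 6 − 12 + 8 = 2, which agrees with 1 − 0 + 1 = 2.

H_0 = Z,  H_1 = 0,  H_2 = Z.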